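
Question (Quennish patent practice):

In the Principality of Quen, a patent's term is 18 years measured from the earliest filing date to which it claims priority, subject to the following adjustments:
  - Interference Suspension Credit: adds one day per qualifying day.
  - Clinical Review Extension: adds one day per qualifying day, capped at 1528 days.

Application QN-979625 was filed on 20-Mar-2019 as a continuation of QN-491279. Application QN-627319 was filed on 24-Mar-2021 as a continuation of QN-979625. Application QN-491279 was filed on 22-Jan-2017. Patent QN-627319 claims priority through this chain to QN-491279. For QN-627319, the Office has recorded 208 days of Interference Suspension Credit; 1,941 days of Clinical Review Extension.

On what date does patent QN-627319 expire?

2039-10-24

Earliest priority filing: 22 January 2017.
Base term: 22 January 2017 + 18 years → 22 January 2035.
Interference Suspension Credit: +208 days → 18 August 2035.
Clinical Review Extension: 1941 days claimed exceeds the 1528-day cap, so +1528 days → 24 October 2039.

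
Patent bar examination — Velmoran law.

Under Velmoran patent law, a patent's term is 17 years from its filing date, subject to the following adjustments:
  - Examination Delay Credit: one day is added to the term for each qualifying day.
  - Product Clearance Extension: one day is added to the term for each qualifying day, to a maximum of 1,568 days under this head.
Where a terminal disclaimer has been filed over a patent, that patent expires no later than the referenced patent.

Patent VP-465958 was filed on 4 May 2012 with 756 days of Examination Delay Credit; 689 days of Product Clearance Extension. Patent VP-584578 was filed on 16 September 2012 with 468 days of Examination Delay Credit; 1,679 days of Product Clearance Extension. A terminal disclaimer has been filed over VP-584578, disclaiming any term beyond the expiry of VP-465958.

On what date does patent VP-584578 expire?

2033-04-18

Natural term of VP-584578:
  Base: filing + 17 years → 16 September 2029.
  Examination Delay Credit: +468 days → 28 December 2030.
  Product Clearance Extension: 1679 days claimed exceeds the 1568-day cap, so +1568 days → 14 April 2035.
Expiry of referenced patent VP-465958:
  Base: filing + 17 years → 4 May 2029.
  Examination Delay Credit: +756 days → 30 May 2031.
  Product Clearance Extension: 689 days (within the 1568-day cap) → +689 days → 18 April 2033.
Terminal disclaimer: VP-584578 expires on the earlier of 14 April 2035 and 18 April 2033.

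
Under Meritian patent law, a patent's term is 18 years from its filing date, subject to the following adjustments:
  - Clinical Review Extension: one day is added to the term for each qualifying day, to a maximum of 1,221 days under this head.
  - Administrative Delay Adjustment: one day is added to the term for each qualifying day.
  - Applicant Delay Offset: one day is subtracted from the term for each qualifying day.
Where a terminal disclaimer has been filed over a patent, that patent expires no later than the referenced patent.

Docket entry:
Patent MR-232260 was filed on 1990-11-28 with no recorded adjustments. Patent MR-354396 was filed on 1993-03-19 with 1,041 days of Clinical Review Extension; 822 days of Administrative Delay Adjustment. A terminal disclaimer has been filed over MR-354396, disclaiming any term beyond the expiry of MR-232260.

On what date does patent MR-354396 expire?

November 28, 2008

Natural term of MR-354396:
  Base: filing + 18 years → 19 March 2011.
  Clinical Review Extension: 1041 days (within the 1221-day cap) → +1041 days → 23 January 2014.
  Administrative Delay Adjustment: +822 days → 24 April 2016.
Expiry of referenced patent MR-232260:
  Base: filing + 18 years → 28 November 2008.
Terminal disclaimer: MR-354396 expires on the earlier of 24 April 2016 and 28 November 2008.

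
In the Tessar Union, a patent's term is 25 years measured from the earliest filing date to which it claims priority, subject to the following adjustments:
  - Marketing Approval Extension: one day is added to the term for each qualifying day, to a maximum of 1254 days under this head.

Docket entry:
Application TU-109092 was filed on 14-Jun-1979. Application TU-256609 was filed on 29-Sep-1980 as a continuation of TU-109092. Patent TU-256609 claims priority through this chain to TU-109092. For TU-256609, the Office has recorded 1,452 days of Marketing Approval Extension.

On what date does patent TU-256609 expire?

Earliest priority filing: 14 June 1979.
Base term: 14 June 1979 + 25 years → 14 June 2004.
Marketing Approval Extension: 1452 days claimed exceeds the 1254-day cap, so +1254 days → 20 November 2007.

2007-11-20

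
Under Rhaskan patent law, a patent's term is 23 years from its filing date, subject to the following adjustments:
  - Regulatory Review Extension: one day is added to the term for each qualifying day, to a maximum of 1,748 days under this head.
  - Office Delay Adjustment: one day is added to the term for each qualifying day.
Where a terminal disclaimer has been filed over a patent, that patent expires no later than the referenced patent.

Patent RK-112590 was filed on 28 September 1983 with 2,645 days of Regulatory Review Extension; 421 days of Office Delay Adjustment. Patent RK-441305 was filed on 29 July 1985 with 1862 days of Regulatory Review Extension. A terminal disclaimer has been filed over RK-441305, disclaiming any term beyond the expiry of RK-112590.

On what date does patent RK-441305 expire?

Natural term of RK-441305:
  Base: filing + 23 years → 29 July 2008.
  Regulatory Review Extension: 1862 days claimed exceeds the 1748-day cap, so +1748 days → 12 May 2013.
Expiry of referenced patent RK-112590:
  Base: filing + 23 years → 28 September 2006.
  Regulatory Review Extension: 2645 days claimed exceeds the 1748-day cap, so +1748 days → 12 July 2011.
  Office Delay Adjustment: +421 days → 5 September 2012.
Terminal disclaimer: RK-441305 expires on the earlier of 12 May 2013 and 5 September 2012.

2012-09-05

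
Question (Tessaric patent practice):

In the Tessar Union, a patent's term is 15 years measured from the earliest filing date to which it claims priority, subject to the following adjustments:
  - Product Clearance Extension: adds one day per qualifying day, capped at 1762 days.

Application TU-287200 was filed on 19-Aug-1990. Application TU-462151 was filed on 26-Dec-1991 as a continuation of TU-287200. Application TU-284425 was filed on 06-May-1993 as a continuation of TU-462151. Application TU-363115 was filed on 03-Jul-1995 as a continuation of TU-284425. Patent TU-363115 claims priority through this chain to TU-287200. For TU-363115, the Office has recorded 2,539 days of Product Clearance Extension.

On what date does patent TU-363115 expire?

Earliest priority filing: 19 August 1990.
Base term: 19 August 1990 + 15 years → 19 August 2005.
Product Clearance Extension: 2539 days claimed exceeds the 1762-day cap, so +1762 days → 16 June 2010.

June 16, 2010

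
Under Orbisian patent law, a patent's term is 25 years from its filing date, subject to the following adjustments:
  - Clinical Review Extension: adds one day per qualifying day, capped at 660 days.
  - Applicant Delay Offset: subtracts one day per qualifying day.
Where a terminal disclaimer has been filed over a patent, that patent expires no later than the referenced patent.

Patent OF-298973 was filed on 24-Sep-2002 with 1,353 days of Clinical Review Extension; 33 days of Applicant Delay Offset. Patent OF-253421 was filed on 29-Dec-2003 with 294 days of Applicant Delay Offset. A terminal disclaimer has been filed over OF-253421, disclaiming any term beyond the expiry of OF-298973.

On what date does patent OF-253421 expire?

Natural term of OF-253421:
  Base: filing + 25 years → 29 December 2028.
  Applicant Delay Offset: −294 days → 10 March 2028.
Expiry of referenced patent OF-298973:
  Base: filing + 25 years → 24 September 2027.
  Clinical Review Extension: 1353 days claimed exceeds the 660-day cap, so +660 days → 15 July 2029.
  Applicant Delay Offset: −33 days → 12 June 2029.
Terminal disclaimer: OF-253421 expires on the earlier of 10 March 2028 and 12 June 2029.

2028-03-10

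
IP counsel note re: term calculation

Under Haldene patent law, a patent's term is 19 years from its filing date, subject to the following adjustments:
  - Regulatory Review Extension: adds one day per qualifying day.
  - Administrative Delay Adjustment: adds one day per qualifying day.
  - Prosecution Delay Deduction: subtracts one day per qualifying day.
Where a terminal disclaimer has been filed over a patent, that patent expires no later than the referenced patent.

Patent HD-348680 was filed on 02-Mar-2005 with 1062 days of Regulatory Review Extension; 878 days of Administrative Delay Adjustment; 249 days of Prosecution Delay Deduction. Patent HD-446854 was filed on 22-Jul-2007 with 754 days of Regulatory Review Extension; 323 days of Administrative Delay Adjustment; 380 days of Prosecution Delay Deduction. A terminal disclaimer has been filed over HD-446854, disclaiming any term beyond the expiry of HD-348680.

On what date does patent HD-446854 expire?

Natural term of HD-446854:
  Base: filing + 19 years → 22 July 2026.
  Regulatory Review Extension: +754 days → 14 August 2028.
  Administrative Delay Adjustment: +323 days → 3 July 2029.
  Prosecution Delay Deduction: −380 days → 18 June 2028.
Expiry of referenced patent HD-348680:
  Base: filing + 19 years → 2 March 2024.
  Regulatory Review Extension: +1062 days → 28 January 2027.
  Administrative Delay Adjustment: +878 days → 24 June 2029.
  Prosecution Delay Deduction: −249 days → 18 October 2028.
Terminal disclaimer: HD-446854 expires on the earlier of 18 June 2028 and 18 October 2028.

2028-06-18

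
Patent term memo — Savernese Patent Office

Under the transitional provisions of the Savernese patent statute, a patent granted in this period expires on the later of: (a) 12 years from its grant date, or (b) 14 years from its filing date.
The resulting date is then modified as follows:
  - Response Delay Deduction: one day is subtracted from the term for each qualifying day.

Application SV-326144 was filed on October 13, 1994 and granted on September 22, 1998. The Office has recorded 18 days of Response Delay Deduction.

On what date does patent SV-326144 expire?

(a) grant + 12 years → 22 September 2010.
(b) filing + 14 years → 13 October 2008.
Later of the two: 22 September 2010.
Response Delay Deduction: −18 days → 4 September 2010.

September 4, 2010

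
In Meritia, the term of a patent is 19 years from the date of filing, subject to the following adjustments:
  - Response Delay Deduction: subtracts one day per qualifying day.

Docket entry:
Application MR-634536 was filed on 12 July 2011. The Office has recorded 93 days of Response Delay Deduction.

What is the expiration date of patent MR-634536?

Base term: filing date + 19 years → 12 July 2030.
Response Delay Deduction: −93 days → 10 April 2030.

2030-04-10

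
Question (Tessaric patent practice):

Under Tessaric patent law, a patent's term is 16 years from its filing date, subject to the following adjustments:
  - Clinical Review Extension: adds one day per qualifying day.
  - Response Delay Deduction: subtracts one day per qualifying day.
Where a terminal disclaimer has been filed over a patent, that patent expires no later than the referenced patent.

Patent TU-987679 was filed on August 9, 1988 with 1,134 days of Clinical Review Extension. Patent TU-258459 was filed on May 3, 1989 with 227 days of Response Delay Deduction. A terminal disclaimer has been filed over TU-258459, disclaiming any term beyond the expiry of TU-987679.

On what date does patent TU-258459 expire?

2004-09-18

Natural term of TU-258459:
  Base: filing + 16 years → 3 May 2005.
  Response Delay Deduction: −227 days → 18 September 2004.
Expiry of referenced patent TU-987679:
  Base: filing + 16 years → 9 August 2004.
  Clinical Review Extension: +1134 days → 17 September 2007.
Terminal disclaimer: TU-258459 expires on the earlier of 18 September 2004 and 17 September 2007.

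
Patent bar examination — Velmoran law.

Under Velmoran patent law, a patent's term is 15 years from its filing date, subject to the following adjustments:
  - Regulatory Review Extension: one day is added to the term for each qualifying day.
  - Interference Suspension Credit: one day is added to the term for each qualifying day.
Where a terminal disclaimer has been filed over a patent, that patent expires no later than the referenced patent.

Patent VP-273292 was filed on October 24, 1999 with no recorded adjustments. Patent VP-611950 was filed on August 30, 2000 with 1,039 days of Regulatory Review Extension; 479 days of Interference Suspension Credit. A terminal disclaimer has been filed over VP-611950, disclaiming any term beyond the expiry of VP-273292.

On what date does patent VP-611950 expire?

Natural term of VP-611950:
  Base: filing + 15 years → 30 August 2015.
  Regulatory Review Extension: +1039 days → 4 July 2018.
  Interference Suspension Credit: +479 days → 26 October 2019.
Expiry of referenced patent VP-273292:
  Base: filing + 15 years → 24 October 2014.
Terminal disclaimer: VP-611950 expires on the earlier of 26 October 2019 and 24 October 2014.

2014-10-24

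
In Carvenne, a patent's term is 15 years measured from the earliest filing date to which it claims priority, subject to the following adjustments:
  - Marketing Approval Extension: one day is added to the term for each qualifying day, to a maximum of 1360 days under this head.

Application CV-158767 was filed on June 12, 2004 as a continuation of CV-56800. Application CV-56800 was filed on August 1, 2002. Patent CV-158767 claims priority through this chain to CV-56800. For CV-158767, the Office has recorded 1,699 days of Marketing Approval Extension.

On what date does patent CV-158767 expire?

April 22, 2021

Earliest priority filing: 1 August 2002.
Base term: 1 August 2002 + 15 years → 1 August 2017.
Marketing Approval Extension: 1699 days claimed exceeds the 1360-day cap, so +1360 days → 22 April 2021.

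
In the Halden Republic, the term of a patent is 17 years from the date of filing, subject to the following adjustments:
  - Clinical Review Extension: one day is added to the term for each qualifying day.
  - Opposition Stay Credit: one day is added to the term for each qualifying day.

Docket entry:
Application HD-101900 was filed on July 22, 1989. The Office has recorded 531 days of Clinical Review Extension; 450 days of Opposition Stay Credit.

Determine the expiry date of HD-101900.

Base term: filing date + 17 years → 22 July 2006.
Clinical Review Extension: +531 days → 4 January 2008.
Opposition Stay Credit: +450 days → 29 March 2009.

March 29, 2009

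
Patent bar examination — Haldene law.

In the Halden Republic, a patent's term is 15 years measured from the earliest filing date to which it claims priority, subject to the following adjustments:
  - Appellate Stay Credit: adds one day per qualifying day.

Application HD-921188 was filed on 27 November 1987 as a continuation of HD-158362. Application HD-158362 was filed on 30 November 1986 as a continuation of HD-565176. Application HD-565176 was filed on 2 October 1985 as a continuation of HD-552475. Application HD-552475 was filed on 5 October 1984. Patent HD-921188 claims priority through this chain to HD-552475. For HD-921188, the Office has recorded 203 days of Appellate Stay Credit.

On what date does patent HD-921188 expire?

April 25, 2000

Earliest priority filing: 5 October 1984.
Base term: 5 October 1984 + 15 years → 5 October 1999.
Appellate Stay Credit: +203 days → 25 April 2000.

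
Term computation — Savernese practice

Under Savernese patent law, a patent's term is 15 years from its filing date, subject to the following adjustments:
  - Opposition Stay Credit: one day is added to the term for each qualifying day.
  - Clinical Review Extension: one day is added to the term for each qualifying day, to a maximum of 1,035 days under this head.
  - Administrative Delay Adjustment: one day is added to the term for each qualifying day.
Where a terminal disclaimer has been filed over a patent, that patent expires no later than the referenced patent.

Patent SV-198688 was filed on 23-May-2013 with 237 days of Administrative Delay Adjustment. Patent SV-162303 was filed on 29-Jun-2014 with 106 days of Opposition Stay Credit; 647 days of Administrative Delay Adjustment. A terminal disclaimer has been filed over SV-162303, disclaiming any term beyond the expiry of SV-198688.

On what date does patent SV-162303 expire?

January 15, 2029

Natural term of SV-162303:
  Base: filing + 15 years → 29 June 2029.
  Opposition Stay Credit: +106 days → 13 October 2029.
  Administrative Delay Adjustment: +647 days → 22 July 2031.
Expiry of referenced patent SV-198688:
  Base: filing + 15 years → 23 May 2028.
  Administrative Delay Adjustment: +237 days → 15 January 2029.
Terminal disclaimer: SV-162303 expires on the earlier of 22 July 2031 and 15 January 2029.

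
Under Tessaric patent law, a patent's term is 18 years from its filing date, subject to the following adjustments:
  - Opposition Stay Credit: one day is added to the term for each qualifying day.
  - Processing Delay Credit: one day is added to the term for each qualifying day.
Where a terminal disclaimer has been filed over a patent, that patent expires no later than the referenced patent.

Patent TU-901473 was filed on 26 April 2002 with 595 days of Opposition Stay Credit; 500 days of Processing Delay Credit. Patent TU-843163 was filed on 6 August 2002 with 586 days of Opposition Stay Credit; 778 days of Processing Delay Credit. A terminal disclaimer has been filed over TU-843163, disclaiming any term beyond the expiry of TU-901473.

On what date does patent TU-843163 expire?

2023-04-26

Natural term of TU-843163:
  Base: filing + 18 years → 6 August 2020.
  Opposition Stay Credit: +586 days → 15 March 2022.
  Processing Delay Credit: +778 days → 1 May 2024.
Expiry of referenced patent TU-901473:
  Base: filing + 18 years → 26 April 2020.
  Opposition Stay Credit: +595 days → 12 December 2021.
  Processing Delay Credit: +500 days → 26 April 2023.
Terminal disclaimer: TU-843163 expires on the earlier of 1 May 2024 and 26 April 2023.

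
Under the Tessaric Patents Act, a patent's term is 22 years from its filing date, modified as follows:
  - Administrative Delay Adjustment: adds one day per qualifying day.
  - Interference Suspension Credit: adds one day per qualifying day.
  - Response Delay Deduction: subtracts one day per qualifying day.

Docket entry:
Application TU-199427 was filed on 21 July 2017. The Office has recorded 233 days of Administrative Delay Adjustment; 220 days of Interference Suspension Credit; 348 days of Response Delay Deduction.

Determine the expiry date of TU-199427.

November 3, 2039

Base term: filing date + 22 years → 21 July 2039.
Administrative Delay Adjustment: +233 days → 10 March 2040.
Interference Suspension Credit: +220 days → 16 October 2040.
Response Delay Deduction: −348 days → 3 November 2039.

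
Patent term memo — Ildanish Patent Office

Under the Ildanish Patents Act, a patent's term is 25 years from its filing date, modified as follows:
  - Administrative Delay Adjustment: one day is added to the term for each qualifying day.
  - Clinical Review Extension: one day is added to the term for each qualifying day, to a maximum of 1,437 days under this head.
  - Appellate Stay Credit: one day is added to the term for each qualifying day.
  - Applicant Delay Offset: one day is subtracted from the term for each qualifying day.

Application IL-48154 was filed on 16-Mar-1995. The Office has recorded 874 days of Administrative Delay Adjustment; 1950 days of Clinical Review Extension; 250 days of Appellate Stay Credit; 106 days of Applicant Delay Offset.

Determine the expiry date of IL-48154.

2026-12-05

Base term: filing date + 25 years → 16 March 2020.
Administrative Delay Adjustment: +874 days → 7 August 2022.
Clinical Review Extension: 1950 days claimed exceeds the 1437-day cap, so +1437 days → 14 July 2026.
Appellate Stay Credit: +250 days → 21 March 2027.
Applicant Delay Offset: −106 days → 5 December 2026.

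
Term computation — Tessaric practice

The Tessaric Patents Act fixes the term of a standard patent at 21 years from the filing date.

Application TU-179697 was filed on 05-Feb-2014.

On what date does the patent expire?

Filing date + 21 years → 5 February 2035.

February 5, 2035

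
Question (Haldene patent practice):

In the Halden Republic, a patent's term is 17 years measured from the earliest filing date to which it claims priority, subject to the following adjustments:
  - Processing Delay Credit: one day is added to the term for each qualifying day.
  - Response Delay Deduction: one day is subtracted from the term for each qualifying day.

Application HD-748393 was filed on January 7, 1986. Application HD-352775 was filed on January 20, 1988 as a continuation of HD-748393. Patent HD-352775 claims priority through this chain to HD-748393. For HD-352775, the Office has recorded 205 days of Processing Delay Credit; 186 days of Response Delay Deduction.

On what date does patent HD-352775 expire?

January 26, 2003

Earliest priority filing: 7 January 1986.
Base term: 7 January 1986 + 17 years → 7 January 2003.
Processing Delay Credit: +205 days → 31 July 2003.
Response Delay Deduction: −186 days → 26 January 2003.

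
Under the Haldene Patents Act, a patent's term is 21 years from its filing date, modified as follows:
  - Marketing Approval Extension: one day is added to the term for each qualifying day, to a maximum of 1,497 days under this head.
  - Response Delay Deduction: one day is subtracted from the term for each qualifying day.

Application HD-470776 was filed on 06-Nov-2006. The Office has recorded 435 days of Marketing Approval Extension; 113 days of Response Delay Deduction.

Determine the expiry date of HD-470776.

Base term: filing date + 21 years → 6 November 2027.
Marketing Approval Extension: 435 days (within the 1497-day cap) → +435 days → 14 January 2029.
Response Delay Deduction: −113 days → 23 September 2028.

2028-09-23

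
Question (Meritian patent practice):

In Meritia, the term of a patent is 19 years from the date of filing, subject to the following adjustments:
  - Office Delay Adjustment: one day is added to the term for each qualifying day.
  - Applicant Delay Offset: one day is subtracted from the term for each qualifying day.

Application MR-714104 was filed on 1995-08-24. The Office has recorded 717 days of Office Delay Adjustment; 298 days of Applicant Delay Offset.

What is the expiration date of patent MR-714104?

October 17, 2015

Base term: filing date + 19 years → 24 August 2014.
Office Delay Adjustment: +717 days → 10 August 2016.
Applicant Delay Offset: −298 days → 17 October 2015.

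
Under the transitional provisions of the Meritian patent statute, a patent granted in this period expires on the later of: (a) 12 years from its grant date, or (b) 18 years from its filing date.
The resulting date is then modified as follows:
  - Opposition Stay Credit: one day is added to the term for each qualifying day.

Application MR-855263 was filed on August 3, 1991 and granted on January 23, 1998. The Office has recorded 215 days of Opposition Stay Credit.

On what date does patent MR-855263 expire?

2010-08-26

(a) grant + 12 years → 23 January 2010.
(b) filing + 18 years → 3 August 2009.
Later of the two: 23 January 2010.
Opposition Stay Credit: +215 days → 26 August 2010.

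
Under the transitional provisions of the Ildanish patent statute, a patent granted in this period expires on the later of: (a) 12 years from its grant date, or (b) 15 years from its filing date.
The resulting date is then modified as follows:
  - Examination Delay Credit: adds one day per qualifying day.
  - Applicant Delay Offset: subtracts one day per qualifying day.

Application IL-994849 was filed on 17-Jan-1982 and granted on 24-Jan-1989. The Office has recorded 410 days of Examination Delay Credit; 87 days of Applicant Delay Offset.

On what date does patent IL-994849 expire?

(a) grant + 12 years → 24 January 2001.
(b) filing + 15 years → 17 January 1997.
Later of the two: 24 January 2001.
Examination Delay Credit: +410 days → 10 March 2002.
Applicant Delay Offset: −87 days → 13 December 2001.

2001-12-13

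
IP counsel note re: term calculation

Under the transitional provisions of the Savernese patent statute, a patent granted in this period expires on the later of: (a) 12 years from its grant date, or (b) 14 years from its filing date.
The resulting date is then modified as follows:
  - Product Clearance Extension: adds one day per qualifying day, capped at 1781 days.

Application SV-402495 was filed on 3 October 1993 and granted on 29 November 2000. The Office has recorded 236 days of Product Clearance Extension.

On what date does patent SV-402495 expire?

(a) grant + 12 years → 29 November 2012.
(b) filing + 14 years → 3 October 2007.
Later of the two: 29 November 2012.
Product Clearance Extension: 236 days (within the 1781-day cap) → +236 days → 23 July 2013.

July 23, 2013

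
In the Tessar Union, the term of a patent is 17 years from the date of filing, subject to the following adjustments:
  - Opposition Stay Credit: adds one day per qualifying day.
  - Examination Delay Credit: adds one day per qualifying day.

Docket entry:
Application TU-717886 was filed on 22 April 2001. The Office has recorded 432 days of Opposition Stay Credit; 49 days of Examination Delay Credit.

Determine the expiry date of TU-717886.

2019-08-16

Base term: filing date + 17 years → 22 April 2018.
Opposition Stay Credit: +432 days → 28 June 2019.
Examination Delay Credit: +49 days → 16 August 2019.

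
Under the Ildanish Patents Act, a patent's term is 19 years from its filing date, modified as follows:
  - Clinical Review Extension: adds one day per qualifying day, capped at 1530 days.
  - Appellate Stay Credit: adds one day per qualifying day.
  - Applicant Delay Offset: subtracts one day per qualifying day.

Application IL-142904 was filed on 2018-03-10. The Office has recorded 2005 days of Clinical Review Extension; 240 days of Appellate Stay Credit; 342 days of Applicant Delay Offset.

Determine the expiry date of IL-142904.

2041-02-05

Base term: filing date + 19 years → 10 March 2037.
Clinical Review Extension: 2005 days claimed exceeds the 1530-day cap, so +1530 days → 18 May 2041.
Appellate Stay Credit: +240 days → 13 January 2042.
Applicant Delay Offset: −342 days → 5 February 2041.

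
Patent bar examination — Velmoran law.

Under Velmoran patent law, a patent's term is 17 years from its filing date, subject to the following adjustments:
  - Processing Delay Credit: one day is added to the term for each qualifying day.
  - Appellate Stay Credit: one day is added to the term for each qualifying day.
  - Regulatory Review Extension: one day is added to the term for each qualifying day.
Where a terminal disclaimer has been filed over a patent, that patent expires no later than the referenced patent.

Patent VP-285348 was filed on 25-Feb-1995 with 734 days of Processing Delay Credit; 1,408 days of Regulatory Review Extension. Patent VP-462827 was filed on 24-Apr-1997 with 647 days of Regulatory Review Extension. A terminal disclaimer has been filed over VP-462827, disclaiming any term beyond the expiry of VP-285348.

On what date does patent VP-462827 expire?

Natural term of VP-462827:
  Base: filing + 17 years → 24 April 2014.
  Regulatory Review Extension: +647 days → 31 January 2016.
Expiry of referenced patent VP-285348:
  Base: filing + 17 years → 25 February 2012.
  Processing Delay Credit: +734 days → 28 February 2014.
  Regulatory Review Extension: +1408 days → 6 January 2018.
Terminal disclaimer: VP-462827 expires on the earlier of 31 January 2016 and 6 January 2018.

January 31, 2016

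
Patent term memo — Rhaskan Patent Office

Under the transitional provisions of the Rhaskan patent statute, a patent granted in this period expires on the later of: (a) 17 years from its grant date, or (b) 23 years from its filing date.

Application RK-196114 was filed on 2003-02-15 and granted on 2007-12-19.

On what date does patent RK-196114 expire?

(a) grant + 17 years → 19 December 2024.
(b) filing + 23 years → 15 February 2026.
Later of the two: 15 February 2026.

February 15, 2026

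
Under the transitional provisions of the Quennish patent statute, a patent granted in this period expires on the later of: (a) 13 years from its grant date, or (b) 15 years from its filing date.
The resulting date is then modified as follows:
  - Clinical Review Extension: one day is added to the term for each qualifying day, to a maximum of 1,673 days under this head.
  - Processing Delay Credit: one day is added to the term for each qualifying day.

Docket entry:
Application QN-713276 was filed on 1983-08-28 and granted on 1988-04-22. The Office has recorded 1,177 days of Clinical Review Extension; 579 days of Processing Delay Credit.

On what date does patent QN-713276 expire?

2006-02-11

(a) grant + 13 years → 22 April 2001.
(b) filing + 15 years → 28 August 1998.
Later of the two: 22 April 2001.
Clinical Review Extension: 1177 days (within the 1673-day cap) → +1177 days → 12 July 2004.
Processing Delay Credit: +579 days → 11 February 2006.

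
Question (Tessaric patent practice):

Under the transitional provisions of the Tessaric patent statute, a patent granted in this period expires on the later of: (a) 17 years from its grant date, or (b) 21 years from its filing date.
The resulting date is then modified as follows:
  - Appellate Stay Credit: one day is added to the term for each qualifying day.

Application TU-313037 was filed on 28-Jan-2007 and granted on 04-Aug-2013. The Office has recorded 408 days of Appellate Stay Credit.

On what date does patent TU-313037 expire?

September 16, 2031

(a) grant + 17 years → 4 August 2030.
(b) filing + 21 years → 28 January 2028.
Later of the two: 4 August 2030.
Appellate Stay Credit: +408 days → 16 September 2031.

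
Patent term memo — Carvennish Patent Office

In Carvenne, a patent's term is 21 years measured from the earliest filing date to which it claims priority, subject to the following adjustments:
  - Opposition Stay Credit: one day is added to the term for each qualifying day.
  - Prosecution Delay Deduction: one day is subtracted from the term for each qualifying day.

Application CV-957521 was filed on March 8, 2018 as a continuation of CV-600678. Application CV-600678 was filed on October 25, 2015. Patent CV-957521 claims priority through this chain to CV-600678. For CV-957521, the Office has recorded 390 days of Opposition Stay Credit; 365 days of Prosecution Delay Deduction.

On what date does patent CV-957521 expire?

Earliest priority filing: 25 October 2015.
Base term: 25 October 2015 + 21 years → 25 October 2036.
Opposition Stay Credit: +390 days → 19 November 2037.
Prosecution Delay Deduction: −365 days → 19 November 2036.

2036-11-19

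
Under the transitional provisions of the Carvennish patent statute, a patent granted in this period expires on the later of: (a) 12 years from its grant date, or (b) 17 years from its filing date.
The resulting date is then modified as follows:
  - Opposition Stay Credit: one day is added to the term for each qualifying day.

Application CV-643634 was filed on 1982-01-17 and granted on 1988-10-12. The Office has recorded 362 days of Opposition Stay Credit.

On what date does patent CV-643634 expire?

(a) grant + 12 years → 12 October 2000.
(b) filing + 17 years → 17 January 1999.
Later of the two: 12 October 2000.
Opposition Stay Credit: +362 days → 9 October 2001.

October 9, 2001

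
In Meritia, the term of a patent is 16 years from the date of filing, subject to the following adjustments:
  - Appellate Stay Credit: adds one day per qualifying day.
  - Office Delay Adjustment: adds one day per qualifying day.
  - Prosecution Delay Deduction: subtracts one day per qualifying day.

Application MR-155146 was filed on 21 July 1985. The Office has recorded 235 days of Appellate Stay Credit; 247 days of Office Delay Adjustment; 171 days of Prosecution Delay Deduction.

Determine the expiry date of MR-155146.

Base term: filing date + 16 years → 21 July 2001.
Appellate Stay Credit: +235 days → 13 March 2002.
Office Delay Adjustment: +247 days → 15 November 2002.
Prosecution Delay Deduction: −171 days → 28 May 2002.

2002-05-28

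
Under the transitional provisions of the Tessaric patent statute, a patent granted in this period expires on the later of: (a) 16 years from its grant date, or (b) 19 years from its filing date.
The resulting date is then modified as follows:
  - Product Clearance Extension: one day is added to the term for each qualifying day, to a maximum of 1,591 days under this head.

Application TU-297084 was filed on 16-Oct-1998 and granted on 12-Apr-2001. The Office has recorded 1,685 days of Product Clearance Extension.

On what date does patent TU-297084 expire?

2022-02-23

(a) grant + 16 years → 12 April 2017.
(b) filing + 19 years → 16 October 2017.
Later of the two: 16 October 2017.
Product Clearance Extension: 1685 days claimed exceeds the 1591-day cap, so +1591 days → 23 February 2022.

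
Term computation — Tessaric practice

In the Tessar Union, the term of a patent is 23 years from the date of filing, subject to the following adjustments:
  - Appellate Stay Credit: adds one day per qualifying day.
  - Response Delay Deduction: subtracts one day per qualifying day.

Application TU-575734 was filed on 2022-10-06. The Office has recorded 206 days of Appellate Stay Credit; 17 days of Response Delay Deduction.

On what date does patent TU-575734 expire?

April 13, 2046

Base term: filing date + 23 years → 6 October 2045.
Appellate Stay Credit: +206 days → 30 April 2046.
Response Delay Deduction: −17 days → 13 April 2046.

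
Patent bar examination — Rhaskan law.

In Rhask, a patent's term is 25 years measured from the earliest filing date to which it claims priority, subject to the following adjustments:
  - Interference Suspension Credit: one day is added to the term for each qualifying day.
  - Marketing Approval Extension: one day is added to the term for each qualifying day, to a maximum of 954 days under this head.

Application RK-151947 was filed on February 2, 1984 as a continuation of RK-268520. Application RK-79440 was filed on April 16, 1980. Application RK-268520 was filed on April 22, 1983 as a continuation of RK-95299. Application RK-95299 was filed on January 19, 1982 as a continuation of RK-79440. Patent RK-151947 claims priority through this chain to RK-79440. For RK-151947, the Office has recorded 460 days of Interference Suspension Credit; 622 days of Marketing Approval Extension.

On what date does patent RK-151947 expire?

Earliest priority filing: 16 April 1980.
Base term: 16 April 1980 + 25 years → 16 April 2005.
Interference Suspension Credit: +460 days → 20 July 2006.
Marketing Approval Extension: 622 days (within the 954-day cap) → +622 days → 2 April 2008.

April 2, 2008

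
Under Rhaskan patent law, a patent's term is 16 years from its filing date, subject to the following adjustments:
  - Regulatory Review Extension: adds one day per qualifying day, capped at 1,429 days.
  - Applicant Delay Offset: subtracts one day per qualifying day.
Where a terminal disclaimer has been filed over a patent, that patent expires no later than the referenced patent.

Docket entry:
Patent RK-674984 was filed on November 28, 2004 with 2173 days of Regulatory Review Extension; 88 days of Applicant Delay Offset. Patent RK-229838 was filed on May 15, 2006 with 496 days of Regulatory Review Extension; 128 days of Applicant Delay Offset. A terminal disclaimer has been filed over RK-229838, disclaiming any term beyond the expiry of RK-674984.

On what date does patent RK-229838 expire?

Natural term of RK-229838:
  Base: filing + 16 years → 15 May 2022.
  Regulatory Review Extension: 496 days (within the 1429-day cap) → +496 days → 23 September 2023.
  Applicant Delay Offset: −128 days → 18 May 2023.
Expiry of referenced patent RK-674984:
  Base: filing + 16 years → 28 November 2020.
  Regulatory Review Extension: 2173 days claimed exceeds the 1429-day cap, so +1429 days → 27 October 2024.
  Applicant Delay Offset: −88 days → 31 July 2024.
Terminal disclaimer: RK-229838 expires on the earlier of 18 May 2023 and 31 July 2024.

2023-05-18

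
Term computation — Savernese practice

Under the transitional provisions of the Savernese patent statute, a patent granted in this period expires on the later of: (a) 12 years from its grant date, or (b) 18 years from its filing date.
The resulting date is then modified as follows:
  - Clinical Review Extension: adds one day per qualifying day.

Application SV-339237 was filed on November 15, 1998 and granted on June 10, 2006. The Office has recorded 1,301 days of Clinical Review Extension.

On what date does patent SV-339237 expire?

January 1, 2022

(a) grant + 12 years → 10 June 2018.
(b) filing + 18 years → 15 November 2016.
Later of the two: 10 June 2018.
Clinical Review Extension: +1301 days → 1 January 2022.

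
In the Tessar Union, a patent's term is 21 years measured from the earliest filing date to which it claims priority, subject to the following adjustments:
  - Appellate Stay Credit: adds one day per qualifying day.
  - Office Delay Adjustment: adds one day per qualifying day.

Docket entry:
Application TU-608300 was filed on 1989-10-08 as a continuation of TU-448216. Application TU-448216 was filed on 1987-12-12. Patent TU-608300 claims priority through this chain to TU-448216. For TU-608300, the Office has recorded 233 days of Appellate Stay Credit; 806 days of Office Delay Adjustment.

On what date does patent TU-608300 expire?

Earliest priority filing: 12 December 1987.
Base term: 12 December 1987 + 21 years → 12 December 2008.
Appellate Stay Credit: +233 days → 2 August 2009.
Office Delay Adjustment: +806 days → 17 October 2011.

2011-10-17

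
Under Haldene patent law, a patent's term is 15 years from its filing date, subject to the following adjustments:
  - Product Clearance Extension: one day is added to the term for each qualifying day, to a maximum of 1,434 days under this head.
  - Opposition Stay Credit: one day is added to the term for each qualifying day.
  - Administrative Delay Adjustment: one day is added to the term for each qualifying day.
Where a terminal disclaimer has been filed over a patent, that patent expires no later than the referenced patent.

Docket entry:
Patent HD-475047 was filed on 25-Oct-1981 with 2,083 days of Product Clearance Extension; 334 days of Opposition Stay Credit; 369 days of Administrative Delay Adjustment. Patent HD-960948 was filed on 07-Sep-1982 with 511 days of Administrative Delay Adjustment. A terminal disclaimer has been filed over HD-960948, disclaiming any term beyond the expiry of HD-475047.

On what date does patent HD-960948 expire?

January 31, 1999

Natural term of HD-960948:
  Base: filing + 15 years → 7 September 1997.
  Administrative Delay Adjustment: +511 days → 31 January 1999.
Expiry of referenced patent HD-475047:
  Base: filing + 15 years → 25 October 1996.
  Product Clearance Extension: 2083 days claimed exceeds the 1434-day cap, so +1434 days → 28 September 2000.
  Opposition Stay Credit: +334 days → 28 August 2001.
  Administrative Delay Adjustment: +369 days → 1 September 2002.
Terminal disclaimer: HD-960948 expires on the earlier of 31 January 1999 and 1 September 2002.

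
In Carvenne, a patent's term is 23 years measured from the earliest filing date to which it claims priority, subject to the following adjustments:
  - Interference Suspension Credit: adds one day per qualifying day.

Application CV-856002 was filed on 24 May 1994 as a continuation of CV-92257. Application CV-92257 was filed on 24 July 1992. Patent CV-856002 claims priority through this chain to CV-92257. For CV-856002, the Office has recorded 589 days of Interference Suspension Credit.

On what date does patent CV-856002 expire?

2017-03-04

Earliest priority filing: 24 July 1992.
Base term: 24 July 1992 + 23 years → 24 July 2015.
Interference Suspension Credit: +589 days → 4 March 2017.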